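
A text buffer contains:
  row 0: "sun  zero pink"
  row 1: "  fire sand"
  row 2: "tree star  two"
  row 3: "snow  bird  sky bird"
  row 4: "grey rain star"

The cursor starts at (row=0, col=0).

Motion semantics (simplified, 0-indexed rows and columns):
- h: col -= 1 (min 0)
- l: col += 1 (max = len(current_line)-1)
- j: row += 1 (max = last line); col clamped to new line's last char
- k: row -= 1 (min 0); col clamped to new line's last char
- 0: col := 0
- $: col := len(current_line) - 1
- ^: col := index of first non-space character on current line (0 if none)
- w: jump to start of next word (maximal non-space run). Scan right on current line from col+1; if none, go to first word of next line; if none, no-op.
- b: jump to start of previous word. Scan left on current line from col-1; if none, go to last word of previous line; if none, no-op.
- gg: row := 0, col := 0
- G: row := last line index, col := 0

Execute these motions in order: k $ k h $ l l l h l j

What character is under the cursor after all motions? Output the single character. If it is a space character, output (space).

Answer: d

Derivation:
After 1 (k): row=0 col=0 char='s'
After 2 ($): row=0 col=13 char='k'
After 3 (k): row=0 col=13 char='k'
After 4 (h): row=0 col=12 char='n'
After 5 ($): row=0 col=13 char='k'
After 6 (l): row=0 col=13 char='k'
After 7 (l): row=0 col=13 char='k'
After 8 (l): row=0 col=13 char='k'
After 9 (h): row=0 col=12 char='n'
After 10 (l): row=0 col=13 char='k'
After 11 (j): row=1 col=10 char='d'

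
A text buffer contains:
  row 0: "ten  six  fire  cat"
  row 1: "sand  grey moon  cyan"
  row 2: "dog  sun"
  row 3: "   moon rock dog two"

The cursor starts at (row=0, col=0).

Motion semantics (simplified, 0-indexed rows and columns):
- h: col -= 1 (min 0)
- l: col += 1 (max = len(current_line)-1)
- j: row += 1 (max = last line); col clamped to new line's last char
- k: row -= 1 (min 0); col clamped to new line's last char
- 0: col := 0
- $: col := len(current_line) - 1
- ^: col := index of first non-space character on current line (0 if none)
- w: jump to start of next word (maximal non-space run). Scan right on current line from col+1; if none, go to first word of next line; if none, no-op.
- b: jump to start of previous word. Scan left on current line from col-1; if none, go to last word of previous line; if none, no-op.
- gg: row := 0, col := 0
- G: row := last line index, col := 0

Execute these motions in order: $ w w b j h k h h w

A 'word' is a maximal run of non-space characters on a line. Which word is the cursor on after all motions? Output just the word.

Answer: grey

Derivation:
After 1 ($): row=0 col=18 char='t'
After 2 (w): row=1 col=0 char='s'
After 3 (w): row=1 col=6 char='g'
After 4 (b): row=1 col=0 char='s'
After 5 (j): row=2 col=0 char='d'
After 6 (h): row=2 col=0 char='d'
After 7 (k): row=1 col=0 char='s'
After 8 (h): row=1 col=0 char='s'
After 9 (h): row=1 col=0 char='s'
After 10 (w): row=1 col=6 char='g'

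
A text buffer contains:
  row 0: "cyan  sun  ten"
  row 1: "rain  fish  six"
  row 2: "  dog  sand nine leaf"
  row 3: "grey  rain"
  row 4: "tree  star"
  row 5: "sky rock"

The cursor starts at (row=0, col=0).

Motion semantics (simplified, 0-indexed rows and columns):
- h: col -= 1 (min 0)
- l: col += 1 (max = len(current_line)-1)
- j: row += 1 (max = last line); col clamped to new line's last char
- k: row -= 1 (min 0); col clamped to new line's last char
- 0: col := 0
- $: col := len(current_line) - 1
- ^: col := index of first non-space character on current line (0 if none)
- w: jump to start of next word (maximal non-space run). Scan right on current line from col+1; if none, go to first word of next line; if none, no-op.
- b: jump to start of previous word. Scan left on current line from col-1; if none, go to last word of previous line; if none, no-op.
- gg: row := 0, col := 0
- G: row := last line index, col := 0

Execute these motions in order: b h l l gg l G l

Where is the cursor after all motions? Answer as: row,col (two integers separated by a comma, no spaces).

After 1 (b): row=0 col=0 char='c'
After 2 (h): row=0 col=0 char='c'
After 3 (l): row=0 col=1 char='y'
After 4 (l): row=0 col=2 char='a'
After 5 (gg): row=0 col=0 char='c'
After 6 (l): row=0 col=1 char='y'
After 7 (G): row=5 col=0 char='s'
After 8 (l): row=5 col=1 char='k'

Answer: 5,1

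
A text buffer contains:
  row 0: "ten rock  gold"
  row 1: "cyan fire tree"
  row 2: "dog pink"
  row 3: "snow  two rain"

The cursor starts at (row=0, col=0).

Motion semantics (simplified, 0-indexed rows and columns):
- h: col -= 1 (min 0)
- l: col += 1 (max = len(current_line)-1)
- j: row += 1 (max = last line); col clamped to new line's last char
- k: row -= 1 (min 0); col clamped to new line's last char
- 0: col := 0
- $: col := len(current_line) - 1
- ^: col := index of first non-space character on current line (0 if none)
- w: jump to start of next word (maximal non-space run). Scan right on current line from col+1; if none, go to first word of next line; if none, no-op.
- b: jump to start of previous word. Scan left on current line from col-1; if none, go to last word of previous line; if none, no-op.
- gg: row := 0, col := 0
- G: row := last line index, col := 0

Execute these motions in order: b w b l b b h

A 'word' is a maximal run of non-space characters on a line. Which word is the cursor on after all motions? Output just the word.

After 1 (b): row=0 col=0 char='t'
After 2 (w): row=0 col=4 char='r'
After 3 (b): row=0 col=0 char='t'
After 4 (l): row=0 col=1 char='e'
After 5 (b): row=0 col=0 char='t'
After 6 (b): row=0 col=0 char='t'
After 7 (h): row=0 col=0 char='t'

Answer: ten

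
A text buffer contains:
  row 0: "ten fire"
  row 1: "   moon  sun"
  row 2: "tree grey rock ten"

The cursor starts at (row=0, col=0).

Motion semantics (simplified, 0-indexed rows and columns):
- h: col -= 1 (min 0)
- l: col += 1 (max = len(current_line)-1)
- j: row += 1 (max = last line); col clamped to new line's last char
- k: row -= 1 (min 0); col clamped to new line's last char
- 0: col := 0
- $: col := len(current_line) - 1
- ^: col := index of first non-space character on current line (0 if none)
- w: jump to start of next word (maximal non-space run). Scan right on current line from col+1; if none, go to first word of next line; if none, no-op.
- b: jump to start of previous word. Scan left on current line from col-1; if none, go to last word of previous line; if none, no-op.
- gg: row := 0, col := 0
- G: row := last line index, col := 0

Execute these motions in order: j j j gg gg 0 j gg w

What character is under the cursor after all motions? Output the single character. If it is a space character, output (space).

After 1 (j): row=1 col=0 char='_'
After 2 (j): row=2 col=0 char='t'
After 3 (j): row=2 col=0 char='t'
After 4 (gg): row=0 col=0 char='t'
After 5 (gg): row=0 col=0 char='t'
After 6 (0): row=0 col=0 char='t'
After 7 (j): row=1 col=0 char='_'
After 8 (gg): row=0 col=0 char='t'
After 9 (w): row=0 col=4 char='f'

Answer: f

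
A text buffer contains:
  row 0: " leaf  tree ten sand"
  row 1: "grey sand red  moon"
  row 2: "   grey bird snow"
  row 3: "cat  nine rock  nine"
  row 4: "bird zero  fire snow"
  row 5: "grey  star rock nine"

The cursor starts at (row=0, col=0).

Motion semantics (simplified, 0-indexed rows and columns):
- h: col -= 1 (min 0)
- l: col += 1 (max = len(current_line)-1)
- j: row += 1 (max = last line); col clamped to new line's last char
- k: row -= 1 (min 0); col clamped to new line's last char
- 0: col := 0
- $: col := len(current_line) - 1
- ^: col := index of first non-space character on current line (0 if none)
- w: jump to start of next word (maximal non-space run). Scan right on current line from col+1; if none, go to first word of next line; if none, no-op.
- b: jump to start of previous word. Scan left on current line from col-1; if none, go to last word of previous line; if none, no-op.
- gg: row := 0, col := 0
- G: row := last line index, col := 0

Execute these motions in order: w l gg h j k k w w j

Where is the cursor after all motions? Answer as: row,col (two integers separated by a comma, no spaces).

Answer: 1,7

Derivation:
After 1 (w): row=0 col=1 char='l'
After 2 (l): row=0 col=2 char='e'
After 3 (gg): row=0 col=0 char='_'
After 4 (h): row=0 col=0 char='_'
After 5 (j): row=1 col=0 char='g'
After 6 (k): row=0 col=0 char='_'
After 7 (k): row=0 col=0 char='_'
After 8 (w): row=0 col=1 char='l'
After 9 (w): row=0 col=7 char='t'
After 10 (j): row=1 col=7 char='n'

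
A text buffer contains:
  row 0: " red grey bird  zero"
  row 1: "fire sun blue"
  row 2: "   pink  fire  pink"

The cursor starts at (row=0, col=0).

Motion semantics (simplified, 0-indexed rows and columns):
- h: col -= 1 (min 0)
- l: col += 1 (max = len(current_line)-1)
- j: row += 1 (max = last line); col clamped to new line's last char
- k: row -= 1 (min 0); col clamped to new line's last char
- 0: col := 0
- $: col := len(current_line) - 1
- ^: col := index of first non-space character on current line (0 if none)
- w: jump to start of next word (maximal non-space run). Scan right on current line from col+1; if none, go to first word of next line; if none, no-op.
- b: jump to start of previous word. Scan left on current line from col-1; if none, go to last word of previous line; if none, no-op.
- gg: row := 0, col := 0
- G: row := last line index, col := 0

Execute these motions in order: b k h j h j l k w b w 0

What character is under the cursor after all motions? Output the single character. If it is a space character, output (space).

After 1 (b): row=0 col=0 char='_'
After 2 (k): row=0 col=0 char='_'
After 3 (h): row=0 col=0 char='_'
After 4 (j): row=1 col=0 char='f'
After 5 (h): row=1 col=0 char='f'
After 6 (j): row=2 col=0 char='_'
After 7 (l): row=2 col=1 char='_'
After 8 (k): row=1 col=1 char='i'
After 9 (w): row=1 col=5 char='s'
After 10 (b): row=1 col=0 char='f'
After 11 (w): row=1 col=5 char='s'
After 12 (0): row=1 col=0 char='f'

Answer: f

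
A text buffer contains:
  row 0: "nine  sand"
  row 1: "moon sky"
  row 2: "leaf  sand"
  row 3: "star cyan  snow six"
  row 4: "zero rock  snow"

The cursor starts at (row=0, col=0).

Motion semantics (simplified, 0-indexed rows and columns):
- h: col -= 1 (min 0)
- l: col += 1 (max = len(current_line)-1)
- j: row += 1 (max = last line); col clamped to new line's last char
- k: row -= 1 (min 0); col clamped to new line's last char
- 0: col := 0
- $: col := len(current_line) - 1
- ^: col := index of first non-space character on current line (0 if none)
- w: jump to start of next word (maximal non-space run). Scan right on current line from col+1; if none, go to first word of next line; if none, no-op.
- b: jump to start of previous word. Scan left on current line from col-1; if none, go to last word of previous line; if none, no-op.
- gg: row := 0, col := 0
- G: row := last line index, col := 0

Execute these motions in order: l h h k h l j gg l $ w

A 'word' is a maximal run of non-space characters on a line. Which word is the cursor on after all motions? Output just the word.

After 1 (l): row=0 col=1 char='i'
After 2 (h): row=0 col=0 char='n'
After 3 (h): row=0 col=0 char='n'
After 4 (k): row=0 col=0 char='n'
After 5 (h): row=0 col=0 char='n'
After 6 (l): row=0 col=1 char='i'
After 7 (j): row=1 col=1 char='o'
After 8 (gg): row=0 col=0 char='n'
After 9 (l): row=0 col=1 char='i'
After 10 ($): row=0 col=9 char='d'
After 11 (w): row=1 col=0 char='m'

Answer: moon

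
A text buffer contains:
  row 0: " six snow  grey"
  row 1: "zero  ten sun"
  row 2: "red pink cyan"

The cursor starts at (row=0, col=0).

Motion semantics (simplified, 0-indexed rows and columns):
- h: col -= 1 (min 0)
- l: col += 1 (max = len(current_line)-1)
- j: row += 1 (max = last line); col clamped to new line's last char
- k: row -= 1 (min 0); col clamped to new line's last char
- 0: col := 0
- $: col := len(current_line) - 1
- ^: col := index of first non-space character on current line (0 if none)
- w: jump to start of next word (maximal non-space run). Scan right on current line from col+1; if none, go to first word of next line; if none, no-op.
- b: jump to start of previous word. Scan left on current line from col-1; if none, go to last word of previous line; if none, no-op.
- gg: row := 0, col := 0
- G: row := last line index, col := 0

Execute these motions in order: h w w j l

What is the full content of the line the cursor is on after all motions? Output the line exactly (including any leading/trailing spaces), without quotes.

After 1 (h): row=0 col=0 char='_'
After 2 (w): row=0 col=1 char='s'
After 3 (w): row=0 col=5 char='s'
After 4 (j): row=1 col=5 char='_'
After 5 (l): row=1 col=6 char='t'

Answer: zero  ten sun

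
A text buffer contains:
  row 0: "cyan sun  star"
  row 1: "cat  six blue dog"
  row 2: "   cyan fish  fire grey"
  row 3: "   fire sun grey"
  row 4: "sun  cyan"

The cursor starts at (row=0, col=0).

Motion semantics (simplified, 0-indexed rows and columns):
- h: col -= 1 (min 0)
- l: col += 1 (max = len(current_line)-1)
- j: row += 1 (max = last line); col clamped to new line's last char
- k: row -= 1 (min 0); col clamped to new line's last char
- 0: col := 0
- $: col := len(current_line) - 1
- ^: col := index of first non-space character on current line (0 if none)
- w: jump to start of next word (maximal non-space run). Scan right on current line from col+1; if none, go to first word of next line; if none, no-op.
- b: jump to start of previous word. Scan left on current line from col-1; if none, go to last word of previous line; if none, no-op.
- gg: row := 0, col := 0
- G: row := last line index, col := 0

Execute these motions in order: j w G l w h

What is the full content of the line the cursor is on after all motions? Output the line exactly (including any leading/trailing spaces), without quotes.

Answer: sun  cyan

Derivation:
After 1 (j): row=1 col=0 char='c'
After 2 (w): row=1 col=5 char='s'
After 3 (G): row=4 col=0 char='s'
After 4 (l): row=4 col=1 char='u'
After 5 (w): row=4 col=5 char='c'
After 6 (h): row=4 col=4 char='_'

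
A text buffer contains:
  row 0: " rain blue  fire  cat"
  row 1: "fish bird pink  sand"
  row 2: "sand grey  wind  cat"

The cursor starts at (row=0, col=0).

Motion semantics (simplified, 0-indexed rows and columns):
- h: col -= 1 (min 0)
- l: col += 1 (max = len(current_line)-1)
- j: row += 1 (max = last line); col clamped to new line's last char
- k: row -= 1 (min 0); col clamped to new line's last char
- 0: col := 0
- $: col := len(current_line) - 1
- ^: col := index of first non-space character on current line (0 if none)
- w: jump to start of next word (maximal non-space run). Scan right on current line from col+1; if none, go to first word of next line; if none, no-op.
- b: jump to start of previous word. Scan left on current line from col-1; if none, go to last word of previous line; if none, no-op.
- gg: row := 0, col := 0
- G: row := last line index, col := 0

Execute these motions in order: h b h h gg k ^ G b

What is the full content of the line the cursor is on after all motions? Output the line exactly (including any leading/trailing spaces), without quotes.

After 1 (h): row=0 col=0 char='_'
After 2 (b): row=0 col=0 char='_'
After 3 (h): row=0 col=0 char='_'
After 4 (h): row=0 col=0 char='_'
After 5 (gg): row=0 col=0 char='_'
After 6 (k): row=0 col=0 char='_'
After 7 (^): row=0 col=1 char='r'
After 8 (G): row=2 col=0 char='s'
After 9 (b): row=1 col=16 char='s'

Answer: fish bird pink  sand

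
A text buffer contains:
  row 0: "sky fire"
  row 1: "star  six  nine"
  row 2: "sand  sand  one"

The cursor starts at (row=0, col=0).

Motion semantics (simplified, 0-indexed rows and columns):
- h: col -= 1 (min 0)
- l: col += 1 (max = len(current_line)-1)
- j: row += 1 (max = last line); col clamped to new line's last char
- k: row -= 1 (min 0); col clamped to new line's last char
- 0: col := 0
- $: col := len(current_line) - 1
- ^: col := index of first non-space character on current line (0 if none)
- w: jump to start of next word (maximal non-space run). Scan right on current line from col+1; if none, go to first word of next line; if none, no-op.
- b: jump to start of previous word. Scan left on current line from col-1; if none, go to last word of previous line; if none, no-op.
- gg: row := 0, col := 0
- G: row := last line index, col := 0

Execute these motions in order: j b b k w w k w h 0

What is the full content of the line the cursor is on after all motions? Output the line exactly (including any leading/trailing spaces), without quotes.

Answer: sky fire

Derivation:
After 1 (j): row=1 col=0 char='s'
After 2 (b): row=0 col=4 char='f'
After 3 (b): row=0 col=0 char='s'
After 4 (k): row=0 col=0 char='s'
After 5 (w): row=0 col=4 char='f'
After 6 (w): row=1 col=0 char='s'
After 7 (k): row=0 col=0 char='s'
After 8 (w): row=0 col=4 char='f'
After 9 (h): row=0 col=3 char='_'
After 10 (0): row=0 col=0 char='s'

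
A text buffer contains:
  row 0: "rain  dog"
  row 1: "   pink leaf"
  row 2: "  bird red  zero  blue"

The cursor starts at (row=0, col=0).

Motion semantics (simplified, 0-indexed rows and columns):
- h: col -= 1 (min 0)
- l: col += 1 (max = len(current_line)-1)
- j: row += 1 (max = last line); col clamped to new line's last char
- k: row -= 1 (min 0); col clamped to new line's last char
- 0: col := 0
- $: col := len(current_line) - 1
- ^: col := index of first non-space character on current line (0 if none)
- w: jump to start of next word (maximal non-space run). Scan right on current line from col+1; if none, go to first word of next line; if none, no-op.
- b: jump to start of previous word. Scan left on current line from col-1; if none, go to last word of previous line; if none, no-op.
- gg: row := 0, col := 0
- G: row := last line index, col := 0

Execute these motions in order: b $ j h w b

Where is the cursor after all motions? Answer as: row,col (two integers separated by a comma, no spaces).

After 1 (b): row=0 col=0 char='r'
After 2 ($): row=0 col=8 char='g'
After 3 (j): row=1 col=8 char='l'
After 4 (h): row=1 col=7 char='_'
After 5 (w): row=1 col=8 char='l'
After 6 (b): row=1 col=3 char='p'

Answer: 1,3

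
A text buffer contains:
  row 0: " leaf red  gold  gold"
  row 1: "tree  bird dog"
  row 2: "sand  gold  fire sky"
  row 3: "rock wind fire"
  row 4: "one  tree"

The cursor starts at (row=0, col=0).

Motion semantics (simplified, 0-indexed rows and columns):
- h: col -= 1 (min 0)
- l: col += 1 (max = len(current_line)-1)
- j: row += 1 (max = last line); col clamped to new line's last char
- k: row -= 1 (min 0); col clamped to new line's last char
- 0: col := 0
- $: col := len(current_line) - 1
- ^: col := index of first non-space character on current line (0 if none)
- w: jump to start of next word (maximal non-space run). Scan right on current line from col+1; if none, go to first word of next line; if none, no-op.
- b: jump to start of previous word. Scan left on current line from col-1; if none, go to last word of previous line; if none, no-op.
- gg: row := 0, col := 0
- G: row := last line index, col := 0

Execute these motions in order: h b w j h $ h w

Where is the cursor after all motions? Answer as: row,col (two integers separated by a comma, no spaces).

Answer: 2,0

Derivation:
After 1 (h): row=0 col=0 char='_'
After 2 (b): row=0 col=0 char='_'
After 3 (w): row=0 col=1 char='l'
After 4 (j): row=1 col=1 char='r'
After 5 (h): row=1 col=0 char='t'
After 6 ($): row=1 col=13 char='g'
After 7 (h): row=1 col=12 char='o'
After 8 (w): row=2 col=0 char='s'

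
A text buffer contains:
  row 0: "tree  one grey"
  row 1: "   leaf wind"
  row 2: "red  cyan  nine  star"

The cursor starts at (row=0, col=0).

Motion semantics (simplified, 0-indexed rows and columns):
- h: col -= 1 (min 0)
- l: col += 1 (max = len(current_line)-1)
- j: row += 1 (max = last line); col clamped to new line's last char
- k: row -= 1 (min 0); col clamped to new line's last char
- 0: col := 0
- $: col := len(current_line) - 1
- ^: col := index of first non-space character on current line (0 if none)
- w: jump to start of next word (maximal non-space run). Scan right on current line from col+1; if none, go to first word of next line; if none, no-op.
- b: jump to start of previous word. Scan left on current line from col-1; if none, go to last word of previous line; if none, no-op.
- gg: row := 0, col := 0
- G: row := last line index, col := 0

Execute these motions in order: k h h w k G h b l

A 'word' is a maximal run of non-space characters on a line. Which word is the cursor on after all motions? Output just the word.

After 1 (k): row=0 col=0 char='t'
After 2 (h): row=0 col=0 char='t'
After 3 (h): row=0 col=0 char='t'
After 4 (w): row=0 col=6 char='o'
After 5 (k): row=0 col=6 char='o'
After 6 (G): row=2 col=0 char='r'
After 7 (h): row=2 col=0 char='r'
After 8 (b): row=1 col=8 char='w'
After 9 (l): row=1 col=9 char='i'

Answer: wind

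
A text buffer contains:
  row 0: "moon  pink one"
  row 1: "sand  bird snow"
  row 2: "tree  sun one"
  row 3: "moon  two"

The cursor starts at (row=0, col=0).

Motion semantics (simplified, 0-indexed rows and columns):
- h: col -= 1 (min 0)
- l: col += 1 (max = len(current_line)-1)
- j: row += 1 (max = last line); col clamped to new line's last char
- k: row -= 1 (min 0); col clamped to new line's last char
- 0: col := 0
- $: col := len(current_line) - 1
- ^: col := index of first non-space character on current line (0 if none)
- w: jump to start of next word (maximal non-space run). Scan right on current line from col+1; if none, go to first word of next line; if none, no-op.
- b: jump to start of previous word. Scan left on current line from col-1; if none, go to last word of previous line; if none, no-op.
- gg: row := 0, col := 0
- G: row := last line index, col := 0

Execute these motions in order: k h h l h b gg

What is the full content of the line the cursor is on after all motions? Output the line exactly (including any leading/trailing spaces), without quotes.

Answer: moon  pink one

Derivation:
After 1 (k): row=0 col=0 char='m'
After 2 (h): row=0 col=0 char='m'
After 3 (h): row=0 col=0 char='m'
After 4 (l): row=0 col=1 char='o'
After 5 (h): row=0 col=0 char='m'
After 6 (b): row=0 col=0 char='m'
After 7 (gg): row=0 col=0 char='m'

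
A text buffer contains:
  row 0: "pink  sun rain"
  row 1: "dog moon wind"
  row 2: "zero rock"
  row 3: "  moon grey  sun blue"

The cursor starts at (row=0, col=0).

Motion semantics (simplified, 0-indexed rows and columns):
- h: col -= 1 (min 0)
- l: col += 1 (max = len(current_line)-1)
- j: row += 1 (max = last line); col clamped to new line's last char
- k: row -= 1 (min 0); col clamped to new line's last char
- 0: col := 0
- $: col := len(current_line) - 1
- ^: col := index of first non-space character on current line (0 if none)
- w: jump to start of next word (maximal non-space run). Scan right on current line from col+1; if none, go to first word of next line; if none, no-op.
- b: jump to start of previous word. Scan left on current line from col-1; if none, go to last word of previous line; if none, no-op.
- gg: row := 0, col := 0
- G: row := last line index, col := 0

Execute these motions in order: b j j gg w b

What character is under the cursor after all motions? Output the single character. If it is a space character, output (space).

Answer: p

Derivation:
After 1 (b): row=0 col=0 char='p'
After 2 (j): row=1 col=0 char='d'
After 3 (j): row=2 col=0 char='z'
After 4 (gg): row=0 col=0 char='p'
After 5 (w): row=0 col=6 char='s'
After 6 (b): row=0 col=0 char='p'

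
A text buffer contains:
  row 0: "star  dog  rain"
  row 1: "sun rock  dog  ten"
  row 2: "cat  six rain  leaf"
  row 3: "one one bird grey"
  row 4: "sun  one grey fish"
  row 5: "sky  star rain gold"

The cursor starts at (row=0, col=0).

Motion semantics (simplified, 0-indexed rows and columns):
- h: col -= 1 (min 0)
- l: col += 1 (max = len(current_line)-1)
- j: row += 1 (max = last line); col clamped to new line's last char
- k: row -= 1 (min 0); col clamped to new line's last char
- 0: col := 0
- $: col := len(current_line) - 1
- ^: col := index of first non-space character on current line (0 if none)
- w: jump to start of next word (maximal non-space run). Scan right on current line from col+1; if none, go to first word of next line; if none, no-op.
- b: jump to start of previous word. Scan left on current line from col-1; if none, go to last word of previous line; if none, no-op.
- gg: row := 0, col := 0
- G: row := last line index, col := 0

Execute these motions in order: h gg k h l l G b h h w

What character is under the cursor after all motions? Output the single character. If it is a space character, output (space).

Answer: f

Derivation:
After 1 (h): row=0 col=0 char='s'
After 2 (gg): row=0 col=0 char='s'
After 3 (k): row=0 col=0 char='s'
After 4 (h): row=0 col=0 char='s'
After 5 (l): row=0 col=1 char='t'
After 6 (l): row=0 col=2 char='a'
After 7 (G): row=5 col=0 char='s'
After 8 (b): row=4 col=14 char='f'
After 9 (h): row=4 col=13 char='_'
After 10 (h): row=4 col=12 char='y'
After 11 (w): row=4 col=14 char='f'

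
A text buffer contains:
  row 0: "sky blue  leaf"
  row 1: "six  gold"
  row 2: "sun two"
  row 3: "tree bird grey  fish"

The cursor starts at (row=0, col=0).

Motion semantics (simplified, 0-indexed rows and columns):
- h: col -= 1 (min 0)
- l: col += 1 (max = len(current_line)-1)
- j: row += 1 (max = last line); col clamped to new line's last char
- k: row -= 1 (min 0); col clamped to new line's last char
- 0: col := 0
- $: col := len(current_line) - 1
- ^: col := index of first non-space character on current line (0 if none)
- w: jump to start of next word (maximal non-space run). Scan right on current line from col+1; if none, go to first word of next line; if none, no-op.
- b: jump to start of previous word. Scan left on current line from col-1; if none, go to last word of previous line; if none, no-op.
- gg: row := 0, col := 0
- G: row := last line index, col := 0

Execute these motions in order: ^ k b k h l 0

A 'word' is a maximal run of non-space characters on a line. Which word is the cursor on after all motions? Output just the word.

After 1 (^): row=0 col=0 char='s'
After 2 (k): row=0 col=0 char='s'
After 3 (b): row=0 col=0 char='s'
After 4 (k): row=0 col=0 char='s'
After 5 (h): row=0 col=0 char='s'
After 6 (l): row=0 col=1 char='k'
After 7 (0): row=0 col=0 char='s'

Answer: sky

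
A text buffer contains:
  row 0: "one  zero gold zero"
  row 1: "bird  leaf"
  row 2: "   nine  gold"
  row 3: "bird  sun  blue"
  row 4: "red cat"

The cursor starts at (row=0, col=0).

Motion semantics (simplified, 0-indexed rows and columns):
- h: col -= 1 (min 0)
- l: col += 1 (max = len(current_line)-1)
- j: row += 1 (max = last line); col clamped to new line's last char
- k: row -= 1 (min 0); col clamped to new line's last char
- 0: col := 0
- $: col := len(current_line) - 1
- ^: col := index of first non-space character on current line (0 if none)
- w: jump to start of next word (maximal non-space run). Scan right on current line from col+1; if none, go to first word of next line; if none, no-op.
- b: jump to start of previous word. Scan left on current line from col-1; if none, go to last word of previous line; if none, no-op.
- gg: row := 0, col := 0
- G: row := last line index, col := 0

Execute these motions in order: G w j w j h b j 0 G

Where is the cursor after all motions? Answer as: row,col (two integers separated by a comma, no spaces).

Answer: 4,0

Derivation:
After 1 (G): row=4 col=0 char='r'
After 2 (w): row=4 col=4 char='c'
After 3 (j): row=4 col=4 char='c'
After 4 (w): row=4 col=4 char='c'
After 5 (j): row=4 col=4 char='c'
After 6 (h): row=4 col=3 char='_'
After 7 (b): row=4 col=0 char='r'
After 8 (j): row=4 col=0 char='r'
After 9 (0): row=4 col=0 char='r'
After 10 (G): row=4 col=0 char='r'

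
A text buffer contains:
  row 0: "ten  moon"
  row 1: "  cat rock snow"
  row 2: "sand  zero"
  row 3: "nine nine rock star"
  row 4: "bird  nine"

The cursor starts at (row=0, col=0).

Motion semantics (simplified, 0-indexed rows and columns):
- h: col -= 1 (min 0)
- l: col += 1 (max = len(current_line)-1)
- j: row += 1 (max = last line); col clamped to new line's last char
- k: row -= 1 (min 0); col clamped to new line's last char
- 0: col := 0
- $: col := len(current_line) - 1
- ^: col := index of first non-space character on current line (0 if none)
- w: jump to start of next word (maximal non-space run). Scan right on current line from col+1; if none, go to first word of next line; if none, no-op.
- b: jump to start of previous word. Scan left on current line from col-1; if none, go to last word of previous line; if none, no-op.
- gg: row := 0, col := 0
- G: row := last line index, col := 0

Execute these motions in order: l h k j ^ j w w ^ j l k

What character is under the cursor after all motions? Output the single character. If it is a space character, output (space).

After 1 (l): row=0 col=1 char='e'
After 2 (h): row=0 col=0 char='t'
After 3 (k): row=0 col=0 char='t'
After 4 (j): row=1 col=0 char='_'
After 5 (^): row=1 col=2 char='c'
After 6 (j): row=2 col=2 char='n'
After 7 (w): row=2 col=6 char='z'
After 8 (w): row=3 col=0 char='n'
After 9 (^): row=3 col=0 char='n'
After 10 (j): row=4 col=0 char='b'
After 11 (l): row=4 col=1 char='i'
After 12 (k): row=3 col=1 char='i'

Answer: i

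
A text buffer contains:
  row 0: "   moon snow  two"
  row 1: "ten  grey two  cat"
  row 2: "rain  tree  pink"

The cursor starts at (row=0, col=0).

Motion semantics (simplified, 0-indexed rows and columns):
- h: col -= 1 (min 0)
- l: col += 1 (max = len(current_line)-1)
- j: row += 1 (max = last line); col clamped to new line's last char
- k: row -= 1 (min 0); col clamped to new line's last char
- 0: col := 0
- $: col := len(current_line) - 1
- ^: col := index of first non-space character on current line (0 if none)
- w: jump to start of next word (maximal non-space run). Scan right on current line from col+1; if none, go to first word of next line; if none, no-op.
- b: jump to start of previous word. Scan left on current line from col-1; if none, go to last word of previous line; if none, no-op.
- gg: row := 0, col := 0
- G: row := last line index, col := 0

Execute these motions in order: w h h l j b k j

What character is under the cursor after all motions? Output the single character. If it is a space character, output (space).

After 1 (w): row=0 col=3 char='m'
After 2 (h): row=0 col=2 char='_'
After 3 (h): row=0 col=1 char='_'
After 4 (l): row=0 col=2 char='_'
After 5 (j): row=1 col=2 char='n'
After 6 (b): row=1 col=0 char='t'
After 7 (k): row=0 col=0 char='_'
After 8 (j): row=1 col=0 char='t'

Answer: t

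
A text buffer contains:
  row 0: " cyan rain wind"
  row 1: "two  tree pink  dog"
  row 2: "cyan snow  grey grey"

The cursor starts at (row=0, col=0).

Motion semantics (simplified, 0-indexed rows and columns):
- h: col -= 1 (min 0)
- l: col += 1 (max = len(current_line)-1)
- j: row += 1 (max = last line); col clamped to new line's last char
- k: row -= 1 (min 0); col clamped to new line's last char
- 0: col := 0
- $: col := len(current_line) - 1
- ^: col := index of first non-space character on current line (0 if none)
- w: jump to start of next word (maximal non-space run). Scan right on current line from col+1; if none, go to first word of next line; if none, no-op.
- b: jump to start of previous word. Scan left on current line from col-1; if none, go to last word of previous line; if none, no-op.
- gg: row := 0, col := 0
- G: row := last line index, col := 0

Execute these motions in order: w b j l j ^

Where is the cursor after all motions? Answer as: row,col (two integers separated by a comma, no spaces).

After 1 (w): row=0 col=1 char='c'
After 2 (b): row=0 col=1 char='c'
After 3 (j): row=1 col=1 char='w'
After 4 (l): row=1 col=2 char='o'
After 5 (j): row=2 col=2 char='a'
After 6 (^): row=2 col=0 char='c'

Answer: 2,0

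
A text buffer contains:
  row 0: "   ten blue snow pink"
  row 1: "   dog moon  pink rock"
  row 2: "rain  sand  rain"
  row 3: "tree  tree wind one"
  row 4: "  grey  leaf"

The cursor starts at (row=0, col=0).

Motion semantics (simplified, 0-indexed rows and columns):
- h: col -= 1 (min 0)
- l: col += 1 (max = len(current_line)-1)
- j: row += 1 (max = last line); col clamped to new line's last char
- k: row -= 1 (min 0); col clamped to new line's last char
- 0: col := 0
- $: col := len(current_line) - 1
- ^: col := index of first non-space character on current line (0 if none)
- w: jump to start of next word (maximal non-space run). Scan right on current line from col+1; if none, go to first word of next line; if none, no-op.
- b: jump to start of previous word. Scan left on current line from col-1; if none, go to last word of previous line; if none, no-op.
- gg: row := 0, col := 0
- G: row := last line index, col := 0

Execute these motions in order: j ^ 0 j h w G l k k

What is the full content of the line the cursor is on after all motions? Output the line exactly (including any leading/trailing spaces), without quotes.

After 1 (j): row=1 col=0 char='_'
After 2 (^): row=1 col=3 char='d'
After 3 (0): row=1 col=0 char='_'
After 4 (j): row=2 col=0 char='r'
After 5 (h): row=2 col=0 char='r'
After 6 (w): row=2 col=6 char='s'
After 7 (G): row=4 col=0 char='_'
After 8 (l): row=4 col=1 char='_'
After 9 (k): row=3 col=1 char='r'
After 10 (k): row=2 col=1 char='a'

Answer: rain  sand  rain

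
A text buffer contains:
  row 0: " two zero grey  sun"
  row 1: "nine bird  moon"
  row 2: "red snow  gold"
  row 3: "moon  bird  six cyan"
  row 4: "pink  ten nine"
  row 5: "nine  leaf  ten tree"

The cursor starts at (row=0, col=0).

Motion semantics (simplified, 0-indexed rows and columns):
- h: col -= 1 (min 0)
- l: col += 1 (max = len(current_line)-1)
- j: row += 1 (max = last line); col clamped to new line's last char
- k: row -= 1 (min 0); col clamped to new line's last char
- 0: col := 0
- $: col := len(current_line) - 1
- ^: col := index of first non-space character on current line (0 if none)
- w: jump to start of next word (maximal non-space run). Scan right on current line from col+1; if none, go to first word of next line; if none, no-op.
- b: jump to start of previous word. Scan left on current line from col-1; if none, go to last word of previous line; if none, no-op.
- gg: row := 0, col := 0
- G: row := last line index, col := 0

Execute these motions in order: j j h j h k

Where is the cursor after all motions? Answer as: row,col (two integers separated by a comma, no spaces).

After 1 (j): row=1 col=0 char='n'
After 2 (j): row=2 col=0 char='r'
After 3 (h): row=2 col=0 char='r'
After 4 (j): row=3 col=0 char='m'
After 5 (h): row=3 col=0 char='m'
After 6 (k): row=2 col=0 char='r'

Answer: 2,0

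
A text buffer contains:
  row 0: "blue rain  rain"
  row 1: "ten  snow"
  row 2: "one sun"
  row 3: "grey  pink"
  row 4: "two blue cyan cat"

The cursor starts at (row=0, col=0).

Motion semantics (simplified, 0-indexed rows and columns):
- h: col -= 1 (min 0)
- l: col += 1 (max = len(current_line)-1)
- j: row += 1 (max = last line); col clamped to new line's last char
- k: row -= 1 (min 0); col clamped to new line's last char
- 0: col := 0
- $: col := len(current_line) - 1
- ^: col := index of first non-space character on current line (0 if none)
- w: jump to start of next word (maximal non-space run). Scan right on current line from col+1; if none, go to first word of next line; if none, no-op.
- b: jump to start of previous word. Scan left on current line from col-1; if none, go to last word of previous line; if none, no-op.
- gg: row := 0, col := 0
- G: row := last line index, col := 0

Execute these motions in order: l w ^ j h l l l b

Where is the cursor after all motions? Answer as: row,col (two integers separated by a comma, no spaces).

Answer: 1,0

Derivation:
After 1 (l): row=0 col=1 char='l'
After 2 (w): row=0 col=5 char='r'
After 3 (^): row=0 col=0 char='b'
After 4 (j): row=1 col=0 char='t'
After 5 (h): row=1 col=0 char='t'
After 6 (l): row=1 col=1 char='e'
After 7 (l): row=1 col=2 char='n'
After 8 (l): row=1 col=3 char='_'
After 9 (b): row=1 col=0 char='t'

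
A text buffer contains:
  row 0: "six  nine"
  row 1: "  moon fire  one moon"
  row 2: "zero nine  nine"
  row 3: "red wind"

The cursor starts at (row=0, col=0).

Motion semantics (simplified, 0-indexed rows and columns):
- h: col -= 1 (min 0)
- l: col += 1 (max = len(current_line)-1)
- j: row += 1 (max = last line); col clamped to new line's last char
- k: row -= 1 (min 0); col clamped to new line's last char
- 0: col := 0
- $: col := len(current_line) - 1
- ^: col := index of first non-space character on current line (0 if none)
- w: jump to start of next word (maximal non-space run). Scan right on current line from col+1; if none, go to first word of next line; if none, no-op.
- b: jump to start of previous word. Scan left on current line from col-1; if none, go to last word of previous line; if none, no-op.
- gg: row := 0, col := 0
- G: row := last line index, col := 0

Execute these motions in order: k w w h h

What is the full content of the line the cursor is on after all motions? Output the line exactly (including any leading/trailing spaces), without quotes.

After 1 (k): row=0 col=0 char='s'
After 2 (w): row=0 col=5 char='n'
After 3 (w): row=1 col=2 char='m'
After 4 (h): row=1 col=1 char='_'
After 5 (h): row=1 col=0 char='_'

Answer:   moon fire  one moon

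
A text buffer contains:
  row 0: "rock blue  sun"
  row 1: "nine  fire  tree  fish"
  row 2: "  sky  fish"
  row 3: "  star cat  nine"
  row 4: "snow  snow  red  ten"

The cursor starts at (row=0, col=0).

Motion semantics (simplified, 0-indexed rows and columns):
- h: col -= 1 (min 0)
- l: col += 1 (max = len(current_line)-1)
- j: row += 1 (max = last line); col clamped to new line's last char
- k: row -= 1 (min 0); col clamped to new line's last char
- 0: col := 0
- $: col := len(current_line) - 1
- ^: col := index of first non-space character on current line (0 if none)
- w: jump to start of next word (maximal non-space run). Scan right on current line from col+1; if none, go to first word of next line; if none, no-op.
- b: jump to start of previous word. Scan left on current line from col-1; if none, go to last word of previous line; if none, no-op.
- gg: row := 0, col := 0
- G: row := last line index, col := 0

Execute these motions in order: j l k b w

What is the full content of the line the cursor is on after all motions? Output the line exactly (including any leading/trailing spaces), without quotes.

Answer: rock blue  sun

Derivation:
After 1 (j): row=1 col=0 char='n'
After 2 (l): row=1 col=1 char='i'
After 3 (k): row=0 col=1 char='o'
After 4 (b): row=0 col=0 char='r'
After 5 (w): row=0 col=5 char='b'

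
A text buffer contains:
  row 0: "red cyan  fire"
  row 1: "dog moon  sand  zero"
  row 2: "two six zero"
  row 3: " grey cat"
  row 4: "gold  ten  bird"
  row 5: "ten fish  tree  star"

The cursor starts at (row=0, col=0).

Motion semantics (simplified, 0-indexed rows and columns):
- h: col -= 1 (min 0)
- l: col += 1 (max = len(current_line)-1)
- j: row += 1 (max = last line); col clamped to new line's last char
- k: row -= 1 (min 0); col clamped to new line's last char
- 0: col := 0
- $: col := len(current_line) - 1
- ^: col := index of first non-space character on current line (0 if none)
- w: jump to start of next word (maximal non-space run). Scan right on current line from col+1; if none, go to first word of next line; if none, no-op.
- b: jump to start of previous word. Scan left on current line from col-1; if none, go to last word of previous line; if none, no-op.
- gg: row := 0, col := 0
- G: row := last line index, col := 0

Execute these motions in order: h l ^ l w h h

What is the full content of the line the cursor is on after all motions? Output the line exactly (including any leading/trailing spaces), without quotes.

Answer: red cyan  fire

Derivation:
After 1 (h): row=0 col=0 char='r'
After 2 (l): row=0 col=1 char='e'
After 3 (^): row=0 col=0 char='r'
After 4 (l): row=0 col=1 char='e'
After 5 (w): row=0 col=4 char='c'
After 6 (h): row=0 col=3 char='_'
After 7 (h): row=0 col=2 char='d'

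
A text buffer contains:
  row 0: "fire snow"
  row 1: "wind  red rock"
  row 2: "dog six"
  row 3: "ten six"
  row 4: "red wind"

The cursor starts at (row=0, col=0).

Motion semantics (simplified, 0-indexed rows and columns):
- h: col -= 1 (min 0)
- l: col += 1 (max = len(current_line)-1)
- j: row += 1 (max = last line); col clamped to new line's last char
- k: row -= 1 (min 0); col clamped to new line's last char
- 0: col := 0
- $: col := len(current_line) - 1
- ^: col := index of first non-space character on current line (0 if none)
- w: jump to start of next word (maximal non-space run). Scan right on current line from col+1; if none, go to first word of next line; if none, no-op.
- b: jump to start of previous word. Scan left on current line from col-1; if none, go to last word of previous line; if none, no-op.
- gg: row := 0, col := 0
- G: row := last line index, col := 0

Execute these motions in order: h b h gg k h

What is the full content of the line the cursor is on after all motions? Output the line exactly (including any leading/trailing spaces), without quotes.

After 1 (h): row=0 col=0 char='f'
After 2 (b): row=0 col=0 char='f'
After 3 (h): row=0 col=0 char='f'
After 4 (gg): row=0 col=0 char='f'
After 5 (k): row=0 col=0 char='f'
After 6 (h): row=0 col=0 char='f'

Answer: fire snow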